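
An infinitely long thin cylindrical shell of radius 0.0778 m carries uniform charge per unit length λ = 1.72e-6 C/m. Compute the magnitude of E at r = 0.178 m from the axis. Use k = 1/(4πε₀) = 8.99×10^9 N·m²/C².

Take a coaxial cylindrical Gaussian surface of radius r = 0.178 m and length L (r > 0.0778 m).
The full line charge is enclosed: λ_enc = 1.72×10^-6 C/m.
By Gauss's law (flux through the curved wall only), E·2πrL = λ_enc L/ε₀.
E = 2k|λ_enc|/r = 2(8.99×10^9)(1.72×10^-6)/(0.178) = 1.74×10^5 N/C.

1.74×10^5 V/m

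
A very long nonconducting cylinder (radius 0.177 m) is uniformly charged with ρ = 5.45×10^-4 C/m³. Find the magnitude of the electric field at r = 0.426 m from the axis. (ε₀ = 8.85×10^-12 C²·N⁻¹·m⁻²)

By cylindrical symmetry E is radial; use a coaxial Gaussian cylinder of radius 0.426 m and length L (r > 0.177 m, full cross-section enclosed).
λ_enc = ρ·πR² = (5.45×10^-4)π(0.177)² = 5.364e-5 C/m.
Gauss's law: E·2πrL = λ_enc L/ε₀.
E = |λ_enc|/(2πε₀r) = (5.364×10^-5)/(2π·8.85×10^-12·0.426) = 2.26e6 N/C.

|E| = 2.26×10^6 N/C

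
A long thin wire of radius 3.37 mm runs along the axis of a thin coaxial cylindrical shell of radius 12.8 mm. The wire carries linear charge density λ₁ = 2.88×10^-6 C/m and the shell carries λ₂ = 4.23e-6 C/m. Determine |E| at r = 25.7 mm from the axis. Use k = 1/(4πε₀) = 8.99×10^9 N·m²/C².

|E| = 4.97×10^6 N/C

Coaxial Gaussian cylinder, radius r = 25.7 mm, length L (r > 12.8 mm, enclosing both).
λ_enc = λ₁ + λ₂ = (2.88×10^-6) + (4.23e-6) = 7.11e-6 C/m.
By Gauss's law (flux through the curved wall only), E·2πrL = λ_enc L/ε₀.
E = 2k|λ_enc|/r = 2(8.99×10^9)(7.11×10^-6)/(0.0257) = 4.97×10^6 N/C.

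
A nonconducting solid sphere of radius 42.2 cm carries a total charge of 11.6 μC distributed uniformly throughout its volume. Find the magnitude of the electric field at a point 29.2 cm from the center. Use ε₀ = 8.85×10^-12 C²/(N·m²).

E ≈ 4.05×10^5 N/C

Take a concentric spherical Gaussian surface of radius r = 29.2 cm (r < R).
For a uniform sphere the enclosed fraction is (r/R)³, so Q_enc = (11.6 μC)(0.292/0.422)³ = 3.843×10^-6 C.
Since E is radial and uniform over the Gaussian sphere, Φ = E·4πr² = Q_enc/ε₀.
E = |Q_enc|/(4πε₀r²) = (3.843×10^-6)/(4π·8.85×10^-12·(0.292)²) = 4.05×10^5 N/C.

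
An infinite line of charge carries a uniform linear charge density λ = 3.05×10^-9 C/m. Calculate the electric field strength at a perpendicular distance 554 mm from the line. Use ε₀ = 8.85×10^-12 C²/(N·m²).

By cylindrical symmetry E is radial; use a coaxial Gaussian cylinder of radius 554 mm and length L.
Q_enc = λL, so λ_enc = 3.05×10^-9 C/m.
Applying ∮E·dA = Q_enc/ε₀ with the end caps contributing no flux:
E = |λ_enc|/(2πε₀r) = (3.05×10^-9)/(2π·8.85×10^-12·0.554) = 99 N/C.

E = 99 N/C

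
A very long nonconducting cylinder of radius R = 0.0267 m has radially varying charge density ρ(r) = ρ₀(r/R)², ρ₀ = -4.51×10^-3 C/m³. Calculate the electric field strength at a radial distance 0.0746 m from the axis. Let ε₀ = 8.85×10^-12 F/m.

Take a coaxial cylindrical Gaussian surface of radius r = 0.0746 m and length L (r > R, full charge per length enclosed).
λ_enc = 2π ∫₀^R ρ₀(r'/R)^2 r' dr' = 2πρ₀R²/4 = -5.05e-6 C/m.
Applying ∮E·dA = Q_enc/ε₀ with the end caps contributing no flux:
E = |λ_enc|/(2πε₀r) = (5.05×10^-6)/(2π·8.85×10^-12·0.0746) = 1.22e6 N/C.

1.22×10^6 N/C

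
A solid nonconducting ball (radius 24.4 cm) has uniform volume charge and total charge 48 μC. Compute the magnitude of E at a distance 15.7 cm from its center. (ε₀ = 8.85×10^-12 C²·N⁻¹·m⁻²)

Symmetry ⇒ E = E(r) r̂. Gaussian sphere of radius r = 15.7 cm (r < R).
For a uniform sphere the enclosed fraction is (r/R)³, so Q_enc = (48 μC)(0.157/0.244)³ = 1.279×10^-5 C.
By Gauss's law, ∮E·dA = E·4πr² = Q_enc/ε₀.
E = |Q_enc|/(4πε₀r²) = (1.279×10^-5)/(4π·8.85×10^-12·(0.157)²) = 4.66×10^6 N/C.

E ≈ 4.66×10^6 N/C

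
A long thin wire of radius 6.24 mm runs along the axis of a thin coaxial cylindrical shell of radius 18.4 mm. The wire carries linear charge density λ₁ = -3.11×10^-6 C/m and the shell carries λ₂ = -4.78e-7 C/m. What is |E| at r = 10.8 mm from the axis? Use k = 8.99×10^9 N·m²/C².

|E| = 5.18×10^6 N/C

Take a coaxial cylindrical Gaussian surface of radius r = 10.8 mm and length L (between the conductors, 6.24 mm < r < 18.4 mm).
Only the inner wire is enclosed; the outer shell contributes nothing inside itself. λ_enc = λ₁ = -3.11×10^-6 C/m.
Since E is radial and uniform over the curved surface, Φ = E·2πrL = Q_enc/ε₀ = λ_enc L/ε₀.
E = 2k|λ_enc|/r = 2(8.99×10^9)(3.11×10^-6)/(0.0108) = 5.18×10^6 N/C.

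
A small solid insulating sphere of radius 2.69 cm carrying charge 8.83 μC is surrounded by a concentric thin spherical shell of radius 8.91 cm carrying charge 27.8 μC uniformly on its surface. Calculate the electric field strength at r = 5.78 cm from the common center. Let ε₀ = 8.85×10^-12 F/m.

By spherical symmetry E is radial; choose a Gaussian sphere of radius r = 5.78 cm (between the bodies, 2.69 cm < r < 8.91 cm).
The shell at 8.91 cm lies outside the Gaussian surface, so Q_enc = 8.83 μC = 8.83×10^-6 C.
Applying ∮E·dA = Q_enc/ε₀ with Φ = E(4πr²):
E = |Q_enc|/(4πε₀r²) = (8.83×10^-6)/(4π·8.85×10^-12·(0.0578)²) = 2.38×10^7 N/C.

E = 2.38e7 V/m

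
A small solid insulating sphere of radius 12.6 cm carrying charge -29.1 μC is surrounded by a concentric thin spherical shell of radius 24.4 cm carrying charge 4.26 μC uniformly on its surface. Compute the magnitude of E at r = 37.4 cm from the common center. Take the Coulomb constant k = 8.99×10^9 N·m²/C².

Use a concentric Gaussian sphere at r = 37.4 cm (r > 24.4 cm, enclosing both).
Q_enc = (-29.1 μC) + (4.26 μC) = -2.484×10^-5 C.
Gauss's law: E·4πr² = Q_enc/ε₀.
E = k|Q_enc|/r² = (8.99×10^9)(2.484×10^-5)/(0.374)² = 1.60e6 N/C.

E = 1.60×10^6 N/C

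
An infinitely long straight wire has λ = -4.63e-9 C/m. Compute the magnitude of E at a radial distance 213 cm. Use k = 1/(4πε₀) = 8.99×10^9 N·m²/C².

|E| = 39.1 N/C

By cylindrical symmetry E is radial; use a coaxial Gaussian cylinder of radius 213 cm and length L.
Q_enc = λL, so λ_enc = -4.63e-9 C/m.
Gauss's law: E·2πrL = λ_enc L/ε₀.
E = 2k|λ_enc|/r = 2(8.99×10^9)(4.63×10^-9)/(2.13) = 39.1 N/C.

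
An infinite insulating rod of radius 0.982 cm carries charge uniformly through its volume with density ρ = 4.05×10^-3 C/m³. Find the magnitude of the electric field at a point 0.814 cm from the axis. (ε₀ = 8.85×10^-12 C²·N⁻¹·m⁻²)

Coaxial Gaussian cylinder, radius r = 0.814 cm, length L (r < R).
Enclosed charge per unit length: λ_enc = ρ·πr² = (4.05×10^-3)π(0.00814)² = 8.431e-7 C/m.
Gauss's law: E·2πrL = λ_enc L/ε₀.
E = |λ_enc|/(2πε₀r) = (8.431e-7)/(2π·8.85×10^-12·0.00814) = 1.86e6 N/C.

|E| ≈ 1.86×10^6 N/C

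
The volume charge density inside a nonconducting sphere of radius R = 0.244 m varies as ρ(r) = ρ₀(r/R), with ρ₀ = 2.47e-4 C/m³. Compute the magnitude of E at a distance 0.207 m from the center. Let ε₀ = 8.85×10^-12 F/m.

Symmetry ⇒ E = E(r) r̂. Gaussian sphere of radius r = 0.207 m (r < R).
Integrate the density: Q_enc = 4π ∫₀^r ρ₀(r'/R)^1 r'² dr' = 4πρ₀ r^4/(4·R) = 5.839×10^-6 C.
Since E is radial and uniform over the Gaussian sphere, Φ = E·4πr² = Q_enc/ε₀.
E = |Q_enc|/(4πε₀r²) = (5.839e-6)/(4π·8.85×10^-12·(0.207)²) = 1.23e6 N/C.

|E| ≈ 1.23e6 N/C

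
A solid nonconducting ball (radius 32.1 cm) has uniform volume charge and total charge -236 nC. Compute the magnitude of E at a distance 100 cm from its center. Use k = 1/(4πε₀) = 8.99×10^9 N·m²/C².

2.12e3 N/C

Use a concentric Gaussian sphere at r = 100 cm (r > R, so the entire charge is enclosed).
Q_enc = -236 nC = -2.36×10^-7 C.
Applying ∮E·dA = Q_enc/ε₀ with Φ = E(4πr²):
E = k|Q_enc|/r² = (8.99×10^9)(2.36×10^-7)/(1)² = 2.12×10^3 N/C.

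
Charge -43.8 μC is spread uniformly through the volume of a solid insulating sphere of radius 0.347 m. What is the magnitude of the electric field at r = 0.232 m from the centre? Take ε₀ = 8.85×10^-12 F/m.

|E| = 2.19×10^6 V/m

Take a concentric spherical Gaussian surface of radius r = 0.232 m (r < R).
For a uniform sphere the enclosed fraction is (r/R)³, so Q_enc = (-43.8 μC)(0.232/0.347)³ = -1.309×10^-5 C.
Applying ∮E·dA = Q_enc/ε₀ with Φ = E(4πr²):
E = |Q_enc|/(4πε₀r²) = (1.309×10^-5)/(4π·8.85×10^-12·(0.232)²) = 2.19×10^6 N/C.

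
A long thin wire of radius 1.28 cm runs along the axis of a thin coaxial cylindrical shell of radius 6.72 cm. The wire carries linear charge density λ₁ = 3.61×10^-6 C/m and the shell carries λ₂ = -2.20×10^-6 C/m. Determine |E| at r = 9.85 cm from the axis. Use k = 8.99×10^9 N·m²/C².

Take a coaxial cylindrical Gaussian surface of radius r = 9.85 cm and length L (r > 6.72 cm, enclosing both).
λ_enc = λ₁ + λ₂ = (3.61×10^-6) + (-2.20×10^-6) = 1.41×10^-6 C/m.
By Gauss's law (flux through the curved wall only), E·2πrL = λ_enc L/ε₀.
E = 2k|λ_enc|/r = 2(8.99×10^9)(1.41×10^-6)/(0.0985) = 2.57e5 N/C.

E = 2.57×10^5 V/m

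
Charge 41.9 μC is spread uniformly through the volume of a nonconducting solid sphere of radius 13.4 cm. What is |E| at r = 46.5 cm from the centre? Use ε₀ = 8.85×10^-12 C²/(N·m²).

Symmetry ⇒ E = E(r) r̂. Gaussian sphere of radius r = 46.5 cm (r > R, so the entire charge is enclosed).
Q_enc = 41.9 μC = 4.19×10^-5 C.
Applying ∮E·dA = Q_enc/ε₀ with Φ = E(4πr²):
E = |Q_enc|/(4πε₀r²) = (4.19×10^-5)/(4π·8.85×10^-12·(0.465)²) = 1.74×10^6 N/C.

|E| = 1.74×10^6 N/C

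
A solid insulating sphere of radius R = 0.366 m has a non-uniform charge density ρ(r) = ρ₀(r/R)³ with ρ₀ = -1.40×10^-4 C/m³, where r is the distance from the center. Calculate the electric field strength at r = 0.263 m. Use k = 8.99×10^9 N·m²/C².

By spherical symmetry E is radial; choose a Gaussian sphere of radius r = 0.263 m (r < R).
Integrate the density: Q_enc = 4π ∫₀^r ρ₀(r'/R)^3 r'² dr' = 4πρ₀ r^6/(6·R³) = -1.979×10^-6 C.
Gauss's law: E·4πr² = Q_enc/ε₀.
E = k|Q_enc|/r² = (8.99×10^9)(1.979×10^-6)/(0.263)² = 2.57×10^5 N/C.

|E| = 2.57×10^5 N/C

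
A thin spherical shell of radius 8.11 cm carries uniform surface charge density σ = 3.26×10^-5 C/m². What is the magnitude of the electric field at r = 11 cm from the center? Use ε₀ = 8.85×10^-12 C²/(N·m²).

Use a concentric Gaussian sphere at r = 11 cm (r > 8.11 cm).
The entire shell is enclosed: Q_enc = σ·4πR² = (3.26×10^-5)·4π·(0.0811)² = 2.694×10^-6 C.
By Gauss's law, ∮E·dA = E·4πr² = Q_enc/ε₀.
E = |Q_enc|/(4πε₀r²) = (2.694e-6)/(4π·8.85×10^-12·(0.11)²) = 2.00e6 N/C.

|E| = 2.00×10^6 N/C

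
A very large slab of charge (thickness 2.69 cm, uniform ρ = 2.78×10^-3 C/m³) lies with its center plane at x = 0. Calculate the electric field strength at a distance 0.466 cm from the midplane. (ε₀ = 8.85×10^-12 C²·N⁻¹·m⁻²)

By symmetry E is perpendicular to the slab. A Gaussian pillbox from −0.466 cm to +0.466 cm (face area A) lies entirely within the slab.
Q_enc = ρ·(2x)·A and flux = 2EA, so 2EA = 2ρxA/ε₀ ⇒ E = |ρ|x/ε₀.
E = (2.78×10^-3)(0.00466)/(8.85×10^-12) = 1.46×10^6 N/C.

E ≈ 1.46e6 N/C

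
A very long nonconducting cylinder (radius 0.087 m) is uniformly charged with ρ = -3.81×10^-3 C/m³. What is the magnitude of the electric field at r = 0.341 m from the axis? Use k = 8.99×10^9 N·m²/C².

Choose a coaxial cylinder of radius r = 0.341 m (arbitrary length L) as the Gaussian surface (r > 0.087 m, full cross-section enclosed).
λ_enc = ρ·πR² = (-3.81×10^-3)π(0.087)² = -9.06e-5 C/m.
By Gauss's law (flux through the curved wall only), E·2πrL = λ_enc L/ε₀.
E = 2k|λ_enc|/r = 2(8.99×10^9)(9.06e-5)/(0.341) = 4.78e6 N/C.

|E| = 4.78×10^6 V/m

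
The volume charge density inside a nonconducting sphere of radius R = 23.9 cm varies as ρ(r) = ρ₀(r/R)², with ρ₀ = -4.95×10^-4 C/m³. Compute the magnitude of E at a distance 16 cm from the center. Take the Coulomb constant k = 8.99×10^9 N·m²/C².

E ≈ 8.02e5 N/C

Take a concentric spherical Gaussian surface of radius r = 16 cm (r < R).
Q_enc = ∫₀^r ρ(r')·4πr'² dr' = (4πρ₀/R²) ∫₀^r r'^4 dr' = 4πρ₀ r^5/(5·R²) = -2.284×10^-6 C.
Since E is radial and uniform over the Gaussian sphere, Φ = E·4πr² = Q_enc/ε₀.
E = k|Q_enc|/r² = (8.99×10^9)(2.284×10^-6)/(0.16)² = 8.02×10^5 N/C.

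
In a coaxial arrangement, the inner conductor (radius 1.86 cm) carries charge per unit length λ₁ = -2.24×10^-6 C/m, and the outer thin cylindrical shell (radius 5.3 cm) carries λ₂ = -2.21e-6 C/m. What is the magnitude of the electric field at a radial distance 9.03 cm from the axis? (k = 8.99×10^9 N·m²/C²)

Choose a coaxial cylinder of radius r = 9.03 cm (arbitrary length L) as the Gaussian surface (r > 5.3 cm, enclosing both).
λ_enc = λ₁ + λ₂ = (-2.24×10^-6) + (-2.21×10^-6) = -4.45×10^-6 C/m.
Applying ∮E·dA = Q_enc/ε₀ with the end caps contributing no flux:
E = 2k|λ_enc|/r = 2(8.99×10^9)(4.45×10^-6)/(0.0903) = 8.86×10^5 N/C.

E = 8.86×10^5 V/m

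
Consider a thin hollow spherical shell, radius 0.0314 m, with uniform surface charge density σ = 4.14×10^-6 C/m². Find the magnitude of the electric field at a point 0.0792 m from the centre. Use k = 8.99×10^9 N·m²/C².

Take a concentric spherical Gaussian surface of radius r = 0.0792 m (r > 0.0314 m).
The entire shell is enclosed: Q_enc = σ·4πR² = (4.14e-6)·4π·(0.0314)² = 5.129e-8 C.
Applying ∮E·dA = Q_enc/ε₀ with Φ = E(4πr²):
E = k|Q_enc|/r² = (8.99×10^9)(5.129e-8)/(0.0792)² = 7.35×10^4 N/C.

|E| ≈ 7.35×10^4 V/m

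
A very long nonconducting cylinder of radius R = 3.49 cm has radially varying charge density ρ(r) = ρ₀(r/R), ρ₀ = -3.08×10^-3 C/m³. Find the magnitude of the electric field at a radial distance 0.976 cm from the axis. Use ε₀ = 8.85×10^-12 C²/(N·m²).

Take a coaxial cylindrical Gaussian surface of radius r = 0.976 cm and length L (r < R).
Integrating ρ over the cross-section to radius r: λ_enc = (2πρ₀/R) ∫₀^r r'^2 dr' = 2πρ₀ r^3/(3·R) = -1.718×10^-7 C/m.
Gauss's law: E·2πrL = λ_enc L/ε₀.
E = |λ_enc|/(2πε₀r) = (1.718e-7)/(2π·8.85×10^-12·0.00976) = 3.17e5 N/C.

|E| = 3.17×10^5 N/C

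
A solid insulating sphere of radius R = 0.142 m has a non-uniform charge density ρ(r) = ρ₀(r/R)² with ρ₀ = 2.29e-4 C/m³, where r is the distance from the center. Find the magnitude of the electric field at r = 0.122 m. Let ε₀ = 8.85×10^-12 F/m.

E ≈ 4.66×10^5 V/m

By spherical symmetry E is radial; choose a Gaussian sphere of radius r = 0.122 m (r < R).
Q_enc = ∫₀^r ρ(r')·4πr'² dr' = (4πρ₀/R²) ∫₀^r r'^4 dr' = 4πρ₀ r^5/(5·R²) = 7.714×10^-7 C.
By Gauss's law, ∮E·dA = E·4πr² = Q_enc/ε₀.
E = |Q_enc|/(4πε₀r²) = (7.714×10^-7)/(4π·8.85×10^-12·(0.122)²) = 4.66×10^5 N/C.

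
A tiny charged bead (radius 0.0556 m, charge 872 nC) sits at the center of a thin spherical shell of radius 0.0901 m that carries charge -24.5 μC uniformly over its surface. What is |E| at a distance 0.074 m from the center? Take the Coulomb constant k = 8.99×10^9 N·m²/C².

By spherical symmetry E is radial; choose a Gaussian sphere of radius r = 0.074 m (between the bodies, 0.0556 m < r < 0.0901 m).
Only the inner charge is enclosed; the outer shell contributes nothing inside itself. Q_enc = 872 nC = 8.72×10^-7 C.
Applying ∮E·dA = Q_enc/ε₀ with Φ = E(4πr²):
E = k|Q_enc|/r² = (8.99×10^9)(8.72×10^-7)/(0.074)² = 1.43e6 N/C.

|E| = 1.43e6 N/C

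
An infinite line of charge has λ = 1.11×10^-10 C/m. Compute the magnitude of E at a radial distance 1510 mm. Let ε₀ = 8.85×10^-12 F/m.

By cylindrical symmetry E is radial; use a coaxial Gaussian cylinder of radius 1510 mm and length L.
Q_enc = λL, so λ_enc = 1.11×10^-10 C/m.
Since E is radial and uniform over the curved surface, Φ = E·2πrL = Q_enc/ε₀ = λ_enc L/ε₀.
E = |λ_enc|/(2πε₀r) = (1.11e-10)/(2π·8.85×10^-12·1.51) = 1.32 N/C.

1.32 N/C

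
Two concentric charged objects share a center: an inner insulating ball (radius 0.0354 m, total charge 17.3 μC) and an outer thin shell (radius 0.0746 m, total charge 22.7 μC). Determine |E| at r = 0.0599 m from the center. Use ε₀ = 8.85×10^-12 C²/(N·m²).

|E| = 4.34e7 N/C

Take a concentric spherical Gaussian surface of radius r = 0.0599 m (between the bodies, 0.0354 m < r < 0.0746 m).
Only the inner charge is enclosed; the outer shell contributes nothing inside itself. Q_enc = 17.3 μC = 1.73e-5 C.
Gauss's law: E·4πr² = Q_enc/ε₀.
E = |Q_enc|/(4πε₀r²) = (1.73×10^-5)/(4π·8.85×10^-12·(0.0599)²) = 4.34×10^7 N/C.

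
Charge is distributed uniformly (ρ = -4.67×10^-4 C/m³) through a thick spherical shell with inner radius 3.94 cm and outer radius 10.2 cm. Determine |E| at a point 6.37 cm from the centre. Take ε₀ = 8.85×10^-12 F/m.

Use a concentric Gaussian sphere at r = 6.37 cm (within the shell material, 3.94 cm < r < 10.2 cm).
Enclosed charge is the volume from a to r: Q_enc = (4π/3)ρ(r³ − a³) = -3.86×10^-7 C.
Gauss's law: E·4πr² = Q_enc/ε₀.
E = |Q_enc|/(4πε₀r²) = (3.86e-7)/(4π·8.85×10^-12·(0.0637)²) = 8.55e5 N/C.

E ≈ 8.55×10^5 N/C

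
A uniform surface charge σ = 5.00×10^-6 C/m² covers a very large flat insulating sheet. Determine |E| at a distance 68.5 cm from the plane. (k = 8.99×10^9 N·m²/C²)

The symmetry is planar: E is normal to the sheet and the same magnitude on both sides. Take a pillbox straddling the sheet with end-cap area A.
Flux Φ = 2EA and Q_enc = σA, so 2EA = σA/ε₀ ⇒ E = |σ|/(2ε₀), independent of distance.
E = 2πk|σ| = 2π(8.99×10^9)(5.00×10^-6) = 2.82×10^5 N/C.

E = 2.82e5 V/m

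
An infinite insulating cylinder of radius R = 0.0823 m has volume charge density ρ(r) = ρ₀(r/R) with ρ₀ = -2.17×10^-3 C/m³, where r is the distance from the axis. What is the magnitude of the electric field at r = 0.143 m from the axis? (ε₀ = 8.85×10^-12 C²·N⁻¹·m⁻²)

E ≈ 3.87×10^6 N/C

Choose a coaxial cylinder of radius r = 0.143 m (arbitrary length L) as the Gaussian surface (r > R, full charge per length enclosed).
λ_enc = 2π ∫₀^R ρ₀(r'/R)^1 r' dr' = 2πρ₀R²/3 = -3.078×10^-5 C/m.
Applying ∮E·dA = Q_enc/ε₀ with the end caps contributing no flux:
E = |λ_enc|/(2πε₀r) = (3.078×10^-5)/(2π·8.85×10^-12·0.143) = 3.87×10^6 N/C.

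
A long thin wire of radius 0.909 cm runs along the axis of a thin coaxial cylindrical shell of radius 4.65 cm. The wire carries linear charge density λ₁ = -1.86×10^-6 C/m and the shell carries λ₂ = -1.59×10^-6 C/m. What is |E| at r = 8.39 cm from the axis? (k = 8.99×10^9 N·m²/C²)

E ≈ 7.39e5 V/m

Choose a coaxial cylinder of radius r = 8.39 cm (arbitrary length L) as the Gaussian surface (r > 4.65 cm, enclosing both).
λ_enc = λ₁ + λ₂ = (-1.86×10^-6) + (-1.59×10^-6) = -3.45×10^-6 C/m.
By Gauss's law (flux through the curved wall only), E·2πrL = λ_enc L/ε₀.
E = 2k|λ_enc|/r = 2(8.99×10^9)(3.45×10^-6)/(0.0839) = 7.39×10^5 N/C.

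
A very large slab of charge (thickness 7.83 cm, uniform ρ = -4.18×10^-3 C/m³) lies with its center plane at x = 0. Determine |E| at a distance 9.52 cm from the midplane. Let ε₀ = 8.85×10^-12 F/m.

1.85e7 N/C

The point |x| = 9.52 cm lies outside the slab (half-thickness 0.03915 m). A symmetric pillbox spanning the full slab encloses Q_enc = ρ·d·A.
Flux = 2EA ⇒ E = |ρ|d/(2ε₀), independent of distance outside.
E = (4.18e-3)(0.0783)/(2·8.85×10^-12) = 1.85×10^7 N/C.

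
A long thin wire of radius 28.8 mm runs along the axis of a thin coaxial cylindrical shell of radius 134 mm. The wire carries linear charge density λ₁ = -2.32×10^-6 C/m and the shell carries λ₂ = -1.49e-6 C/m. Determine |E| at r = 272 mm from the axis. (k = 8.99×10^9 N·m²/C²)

|E| ≈ 2.52e5 N/C

By cylindrical symmetry E is radial; use a coaxial Gaussian cylinder of radius 272 mm and length L (r > 134 mm, enclosing both).
λ_enc = λ₁ + λ₂ = (-2.32×10^-6) + (-1.49×10^-6) = -3.81×10^-6 C/m.
By Gauss's law (flux through the curved wall only), E·2πrL = λ_enc L/ε₀.
E = 2k|λ_enc|/r = 2(8.99×10^9)(3.81×10^-6)/(0.272) = 2.52e5 N/C.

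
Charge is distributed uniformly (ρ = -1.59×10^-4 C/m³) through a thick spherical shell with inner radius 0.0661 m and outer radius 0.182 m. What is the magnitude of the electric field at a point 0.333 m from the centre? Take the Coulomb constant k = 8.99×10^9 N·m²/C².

3.10e5 V/m

Symmetry ⇒ E = E(r) r̂. Gaussian sphere of radius r = 0.333 m (r > 0.182 m, enclosing the whole shell).
Q_enc = ρ·(4π/3)(b³ − a³) = (-1.59×10^-4)·(4π/3)·((0.182)³ − (0.0661)³) = -3.823×10^-6 C.
Applying ∮E·dA = Q_enc/ε₀ with Φ = E(4πr²):
E = k|Q_enc|/r² = (8.99×10^9)(3.823×10^-6)/(0.333)² = 3.10×10^5 N/C.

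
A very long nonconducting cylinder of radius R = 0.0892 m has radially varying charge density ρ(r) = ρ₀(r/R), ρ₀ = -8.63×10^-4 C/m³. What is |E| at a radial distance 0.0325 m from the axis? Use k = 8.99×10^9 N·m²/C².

Coaxial Gaussian cylinder, radius r = 0.0325 m, length L (r < R).
λ_enc = ∫₀^r ρ(r')·2πr' dr' = (2πρ₀/R)·r^3/3 = -6.956e-7 C/m.
Since E is radial and uniform over the curved surface, Φ = E·2πrL = Q_enc/ε₀ = λ_enc L/ε₀.
E = 2k|λ_enc|/r = 2(8.99×10^9)(6.956e-7)/(0.0325) = 3.85×10^5 N/C.

|E| ≈ 3.85e5 N/C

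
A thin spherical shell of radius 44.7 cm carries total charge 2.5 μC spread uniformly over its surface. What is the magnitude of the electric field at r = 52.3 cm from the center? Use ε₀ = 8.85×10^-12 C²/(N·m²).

Use a concentric Gaussian sphere at r = 52.3 cm (r > 44.7 cm).
The entire shell is enclosed: Q_enc = 2.50×10^-6 C.
By Gauss's law, ∮E·dA = E·4πr² = Q_enc/ε₀.
E = |Q_enc|/(4πε₀r²) = (2.50×10^-6)/(4π·8.85×10^-12·(0.523)²) = 8.22e4 N/C.

8.22×10^4 V/m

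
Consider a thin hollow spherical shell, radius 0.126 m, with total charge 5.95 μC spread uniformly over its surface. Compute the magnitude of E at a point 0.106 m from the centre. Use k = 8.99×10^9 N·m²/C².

E = 0 (no enclosed charge)

Symmetry ⇒ E = E(r) r̂. Gaussian sphere of radius r = 0.106 m (inside the shell, r < 0.126 m).
No charge lies within this surface, so Q_enc = 0 and Gauss's law gives E·4πr² = 0 ⇒ E = 0.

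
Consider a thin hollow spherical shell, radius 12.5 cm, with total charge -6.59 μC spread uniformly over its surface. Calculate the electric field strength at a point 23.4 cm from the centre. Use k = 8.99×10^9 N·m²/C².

|E| ≈ 1.08e6 N/C

Use a concentric Gaussian sphere at r = 23.4 cm (r > 12.5 cm).
The entire shell is enclosed: Q_enc = -6.59e-6 C.
By Gauss's law, ∮E·dA = E·4πr² = Q_enc/ε₀.
E = k|Q_enc|/r² = (8.99×10^9)(6.59e-6)/(0.234)² = 1.08e6 N/C.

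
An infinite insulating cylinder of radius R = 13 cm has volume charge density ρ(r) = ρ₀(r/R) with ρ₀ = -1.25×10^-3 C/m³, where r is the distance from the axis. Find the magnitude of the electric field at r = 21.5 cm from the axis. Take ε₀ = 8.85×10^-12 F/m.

Choose a coaxial cylinder of radius r = 21.5 cm (arbitrary length L) as the Gaussian surface (r > R, full charge per length enclosed).
λ_enc = 2π ∫₀^R ρ₀(r'/R)^1 r' dr' = 2πρ₀R²/3 = -4.424×10^-5 C/m.
Gauss's law: E·2πrL = λ_enc L/ε₀.
E = |λ_enc|/(2πε₀r) = (4.424×10^-5)/(2π·8.85×10^-12·0.215) = 3.70×10^6 N/C.

3.70×10^6 N/C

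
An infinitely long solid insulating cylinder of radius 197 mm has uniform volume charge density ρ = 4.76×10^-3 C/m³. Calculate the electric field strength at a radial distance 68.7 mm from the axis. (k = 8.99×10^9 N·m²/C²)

Choose a coaxial cylinder of radius r = 68.7 mm (arbitrary length L) as the Gaussian surface (r < R).
Charge inside radius r per length L is ρ·πr²·L, so λ_enc = ρπr² = 7.058×10^-5 C/m.
Applying ∮E·dA = Q_enc/ε₀ with the end caps contributing no flux:
E = 2k|λ_enc|/r = 2(8.99×10^9)(7.058×10^-5)/(0.0687) = 1.85e7 N/C.

1.85×10^7 N/C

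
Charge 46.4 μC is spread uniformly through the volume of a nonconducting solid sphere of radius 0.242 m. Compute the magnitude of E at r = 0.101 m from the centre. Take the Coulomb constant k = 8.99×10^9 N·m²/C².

Use a concentric Gaussian sphere at r = 0.101 m (r < R).
Only the charge within r is enclosed: Q_enc = Q·(r/R)³ = (46.4 μC)·(0.101 m/0.242 m)³ = 3.373×10^-6 C.
Applying ∮E·dA = Q_enc/ε₀ with Φ = E(4πr²):
E = k|Q_enc|/r² = (8.99×10^9)(3.373×10^-6)/(0.101)² = 2.97e6 N/C.

|E| ≈ 2.97e6 V/m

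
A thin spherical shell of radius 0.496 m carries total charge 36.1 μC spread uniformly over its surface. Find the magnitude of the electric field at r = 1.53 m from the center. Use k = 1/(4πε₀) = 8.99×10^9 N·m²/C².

Use a concentric Gaussian sphere at r = 1.53 m (r > 0.496 m).
The entire shell is enclosed: Q_enc = 3.61e-5 C.
By Gauss's law, ∮E·dA = E·4πr² = Q_enc/ε₀.
E = k|Q_enc|/r² = (8.99×10^9)(3.61×10^-5)/(1.53)² = 1.39×10^5 N/C.

|E| = 1.39e5 V/m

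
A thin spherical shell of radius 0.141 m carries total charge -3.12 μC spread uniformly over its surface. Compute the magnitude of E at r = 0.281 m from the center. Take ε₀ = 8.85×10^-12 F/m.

|E| ≈ 3.55×10^5 V/m

Symmetry ⇒ E = E(r) r̂. Gaussian sphere of radius r = 0.281 m (r > 0.141 m).
The entire shell is enclosed: Q_enc = -3.12e-6 C.
Since E is radial and uniform over the Gaussian sphere, Φ = E·4πr² = Q_enc/ε₀.
E = |Q_enc|/(4πε₀r²) = (3.12×10^-6)/(4π·8.85×10^-12·(0.281)²) = 3.55×10^5 N/C.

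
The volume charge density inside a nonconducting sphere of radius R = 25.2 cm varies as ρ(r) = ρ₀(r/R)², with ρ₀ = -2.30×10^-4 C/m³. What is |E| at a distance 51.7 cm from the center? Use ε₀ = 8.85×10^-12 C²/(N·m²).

3.11×10^5 V/m

Symmetry ⇒ E = E(r) r̂. Gaussian sphere of radius r = 51.7 cm (r > R, all charge enclosed).
Q_enc = 4π ∫₀^R ρ₀(r'/R)^2 r'² dr' = 4πρ₀R³/5 = -9.251e-6 C.
Gauss's law: E·4πr² = Q_enc/ε₀.
E = |Q_enc|/(4πε₀r²) = (9.251e-6)/(4π·8.85×10^-12·(0.517)²) = 3.11×10^5 N/C.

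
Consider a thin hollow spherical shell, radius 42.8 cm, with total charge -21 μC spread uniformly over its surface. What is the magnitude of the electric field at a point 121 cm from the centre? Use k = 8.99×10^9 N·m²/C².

E ≈ 1.29×10^5 V/m

Use a concentric Gaussian sphere at r = 121 cm (r > 42.8 cm).
The entire shell is enclosed: Q_enc = -2.10×10^-5 C.
Applying ∮E·dA = Q_enc/ε₀ with Φ = E(4πr²):
E = k|Q_enc|/r² = (8.99×10^9)(2.10×10^-5)/(1.21)² = 1.29e5 N/C.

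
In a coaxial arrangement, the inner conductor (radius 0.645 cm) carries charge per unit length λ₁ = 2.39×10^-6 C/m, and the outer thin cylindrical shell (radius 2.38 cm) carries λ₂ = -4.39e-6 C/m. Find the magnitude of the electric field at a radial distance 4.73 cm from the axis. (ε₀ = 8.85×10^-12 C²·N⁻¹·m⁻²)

E ≈ 7.60e5 N/C

Choose a coaxial cylinder of radius r = 4.73 cm (arbitrary length L) as the Gaussian surface (r > 2.38 cm, enclosing both).
λ_enc = λ₁ + λ₂ = (2.39e-6) + (-4.39×10^-6) = -2.00×10^-6 C/m.
Applying ∮E·dA = Q_enc/ε₀ with the end caps contributing no flux:
E = |λ_enc|/(2πε₀r) = (2.00×10^-6)/(2π·8.85×10^-12·0.0473) = 7.60e5 N/C.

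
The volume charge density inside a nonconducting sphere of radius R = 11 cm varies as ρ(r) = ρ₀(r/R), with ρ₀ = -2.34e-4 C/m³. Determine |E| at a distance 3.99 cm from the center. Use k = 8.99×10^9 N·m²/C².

Take a concentric spherical Gaussian surface of radius r = 3.99 cm (r < R).
Integrate the density: Q_enc = 4π ∫₀^r ρ₀(r'/R)^1 r'² dr' = 4πρ₀ r^4/(4·R) = -1.694×10^-8 C.
Applying ∮E·dA = Q_enc/ε₀ with Φ = E(4πr²):
E = k|Q_enc|/r² = (8.99×10^9)(1.694×10^-8)/(0.0399)² = 9.56×10^4 N/C.

E ≈ 9.56×10^4 N/C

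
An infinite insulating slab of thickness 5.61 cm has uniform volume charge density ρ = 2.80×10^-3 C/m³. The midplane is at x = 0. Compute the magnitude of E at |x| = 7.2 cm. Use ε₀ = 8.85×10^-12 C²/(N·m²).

The point |x| = 7.2 cm lies outside the slab (half-thickness 0.02805 m). A symmetric pillbox spanning the full slab encloses Q_enc = ρ·d·A.
Flux = 2EA ⇒ E = |ρ|d/(2ε₀), independent of distance outside.
E = (2.80×10^-3)(0.0561)/(2·8.85×10^-12) = 8.87e6 N/C.

8.87×10^6 N/C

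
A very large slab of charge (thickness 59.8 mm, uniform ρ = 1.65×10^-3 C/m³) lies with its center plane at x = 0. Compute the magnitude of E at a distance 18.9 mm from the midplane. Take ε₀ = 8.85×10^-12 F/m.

3.52e6 V/m

By symmetry E is perpendicular to the slab. A Gaussian pillbox from −18.9 mm to +18.9 mm (face area A) lies entirely within the slab.
Q_enc = ρ·(2x)·A and flux = 2EA, so 2EA = 2ρxA/ε₀ ⇒ E = |ρ|x/ε₀.
E = (1.65×10^-3)(0.0189)/(8.85×10^-12) = 3.52×10^6 N/C.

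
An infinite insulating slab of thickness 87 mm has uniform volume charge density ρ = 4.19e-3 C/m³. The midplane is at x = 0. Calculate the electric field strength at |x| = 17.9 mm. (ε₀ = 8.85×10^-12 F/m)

By symmetry E is perpendicular to the slab. A Gaussian pillbox from −17.9 mm to +17.9 mm (face area A) lies entirely within the slab.
Q_enc = ρ·(2x)·A and flux = 2EA, so 2EA = 2ρxA/ε₀ ⇒ E = |ρ|x/ε₀.
E = (4.19×10^-3)(0.0179)/(8.85×10^-12) = 8.47e6 N/C.

|E| ≈ 8.47e6 V/m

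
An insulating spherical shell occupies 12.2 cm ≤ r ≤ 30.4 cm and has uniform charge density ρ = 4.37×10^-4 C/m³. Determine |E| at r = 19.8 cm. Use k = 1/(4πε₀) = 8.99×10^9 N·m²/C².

Symmetry ⇒ E = E(r) r̂. Gaussian sphere of radius r = 19.8 cm (within the shell material, 12.2 cm < r < 30.4 cm).
Enclosed charge is the volume from a to r: Q_enc = (4π/3)ρ(r³ − a³) = 1.089×10^-5 C.
Since E is radial and uniform over the Gaussian sphere, Φ = E·4πr² = Q_enc/ε₀.
E = k|Q_enc|/r² = (8.99×10^9)(1.089e-5)/(0.198)² = 2.50×10^6 N/C.

E = 2.50×10^6 N/C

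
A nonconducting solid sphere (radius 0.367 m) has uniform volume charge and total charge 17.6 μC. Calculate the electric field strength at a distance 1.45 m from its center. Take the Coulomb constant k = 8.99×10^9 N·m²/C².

Take a concentric spherical Gaussian surface of radius r = 1.45 m (r > R, so the entire charge is enclosed).
Q_enc = 17.6 μC = 1.76e-5 C.
By Gauss's law, ∮E·dA = E·4πr² = Q_enc/ε₀.
E = k|Q_enc|/r² = (8.99×10^9)(1.76×10^-5)/(1.45)² = 7.53×10^4 N/C.

E = 7.53e4 N/C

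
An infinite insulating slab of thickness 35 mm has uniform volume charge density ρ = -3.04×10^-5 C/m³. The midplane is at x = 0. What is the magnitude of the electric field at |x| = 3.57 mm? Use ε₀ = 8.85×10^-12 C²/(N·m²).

By symmetry E is perpendicular to the slab. A Gaussian pillbox from −3.57 mm to +3.57 mm (face area A) lies entirely within the slab.
Q_enc = ρ·(2x)·A and flux = 2EA, so 2EA = 2ρxA/ε₀ ⇒ E = |ρ|x/ε₀.
E = (3.04×10^-5)(0.00357)/(8.85×10^-12) = 1.23e4 N/C.

|E| = 1.23×10^4 N/C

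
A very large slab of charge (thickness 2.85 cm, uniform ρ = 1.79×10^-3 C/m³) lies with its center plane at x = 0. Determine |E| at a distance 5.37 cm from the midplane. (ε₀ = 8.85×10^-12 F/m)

The point |x| = 5.37 cm lies outside the slab (half-thickness 0.01425 m). A symmetric pillbox spanning the full slab encloses Q_enc = ρ·d·A.
Flux = 2EA ⇒ E = |ρ|d/(2ε₀), independent of distance outside.
E = (1.79e-3)(0.0285)/(2·8.85×10^-12) = 2.88e6 N/C.

E ≈ 2.88×10^6 N/C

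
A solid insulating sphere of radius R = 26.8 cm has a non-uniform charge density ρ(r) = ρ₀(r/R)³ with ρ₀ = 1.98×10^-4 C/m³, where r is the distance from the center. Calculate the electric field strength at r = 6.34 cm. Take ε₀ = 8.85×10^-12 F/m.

Symmetry ⇒ E = E(r) r̂. Gaussian sphere of radius r = 6.34 cm (r < R).
Integrate the density: Q_enc = 4π ∫₀^r ρ₀(r'/R)^3 r'² dr' = 4πρ₀ r^6/(6·R³) = 1.399×10^-9 C.
Gauss's law: E·4πr² = Q_enc/ε₀.
E = |Q_enc|/(4πε₀r²) = (1.399×10^-9)/(4π·8.85×10^-12·(0.0634)²) = 3.13×10^3 N/C.

3.13×10^3 N/C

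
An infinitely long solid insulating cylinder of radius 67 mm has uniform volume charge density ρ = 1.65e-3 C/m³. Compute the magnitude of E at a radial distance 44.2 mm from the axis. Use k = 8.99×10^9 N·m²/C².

4.12×10^6 V/m

By cylindrical symmetry E is radial; use a coaxial Gaussian cylinder of radius 44.2 mm and length L (r < R).
Enclosed charge per unit length: λ_enc = ρ·πr² = (1.65e-3)π(0.0442)² = 1.013×10^-5 C/m.
By Gauss's law (flux through the curved wall only), E·2πrL = λ_enc L/ε₀.
E = 2k|λ_enc|/r = 2(8.99×10^9)(1.013×10^-5)/(0.0442) = 4.12×10^6 N/C.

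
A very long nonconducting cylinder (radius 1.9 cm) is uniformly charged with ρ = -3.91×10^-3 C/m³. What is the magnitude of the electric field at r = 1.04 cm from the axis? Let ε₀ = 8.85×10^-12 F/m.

|E| = 2.30e6 N/C

Coaxial Gaussian cylinder, radius r = 1.04 cm, length L (r < R).
Charge inside radius r per length L is ρ·πr²·L, so λ_enc = ρπr² = -1.329×10^-6 C/m.
Applying ∮E·dA = Q_enc/ε₀ with the end caps contributing no flux:
E = |λ_enc|/(2πε₀r) = (1.329e-6)/(2π·8.85×10^-12·0.0104) = 2.30e6 N/C.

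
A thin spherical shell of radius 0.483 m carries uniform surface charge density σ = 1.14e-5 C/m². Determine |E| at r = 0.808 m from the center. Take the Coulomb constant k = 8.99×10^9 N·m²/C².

4.60×10^5 N/C

By spherical symmetry E is radial; choose a Gaussian sphere of radius r = 0.808 m (r > 0.483 m).
The entire shell is enclosed: Q_enc = σ·4πR² = (1.14×10^-5)·4π·(0.483)² = 3.342×10^-5 C.
Applying ∮E·dA = Q_enc/ε₀ with Φ = E(4πr²):
E = k|Q_enc|/r² = (8.99×10^9)(3.342e-5)/(0.808)² = 4.60e5 N/C.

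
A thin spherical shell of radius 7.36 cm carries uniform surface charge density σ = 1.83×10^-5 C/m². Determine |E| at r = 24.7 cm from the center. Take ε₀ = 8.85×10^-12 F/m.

1.84×10^5 N/C

Symmetry ⇒ E = E(r) r̂. Gaussian sphere of radius r = 24.7 cm (r > 7.36 cm).
The entire shell is enclosed: Q_enc = σ·4πR² = (1.83×10^-5)·4π·(0.0736)² = 1.246×10^-6 C.
Gauss's law: E·4πr² = Q_enc/ε₀.
E = |Q_enc|/(4πε₀r²) = (1.246×10^-6)/(4π·8.85×10^-12·(0.247)²) = 1.84e5 N/C.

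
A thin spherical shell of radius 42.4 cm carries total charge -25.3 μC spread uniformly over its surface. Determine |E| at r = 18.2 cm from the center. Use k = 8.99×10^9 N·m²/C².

|E| = 0 N/C

Symmetry ⇒ E = E(r) r̂. Gaussian sphere of radius r = 18.2 cm (inside the shell, r < 42.4 cm).
All the charge is outside the Gaussian surface: Q_enc = 0, hence E = 0 everywhere inside the shell.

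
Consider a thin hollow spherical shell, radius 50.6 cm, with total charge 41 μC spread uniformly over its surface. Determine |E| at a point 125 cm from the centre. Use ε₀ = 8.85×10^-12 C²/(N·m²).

2.36×10^5 V/m

By spherical symmetry E is radial; choose a Gaussian sphere of radius r = 125 cm (r > 50.6 cm).
The entire shell is enclosed: Q_enc = 4.10×10^-5 C.
By Gauss's law, ∮E·dA = E·4πr² = Q_enc/ε₀.
E = |Q_enc|/(4πε₀r²) = (4.10×10^-5)/(4π·8.85×10^-12·(1.25)²) = 2.36e5 N/C.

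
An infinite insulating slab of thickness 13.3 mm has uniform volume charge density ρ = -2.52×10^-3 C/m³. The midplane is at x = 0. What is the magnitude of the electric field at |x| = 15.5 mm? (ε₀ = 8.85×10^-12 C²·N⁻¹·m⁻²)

E ≈ 1.89×10^6 N/C

The point |x| = 15.5 mm lies outside the slab (half-thickness 0.00665 m). A symmetric pillbox spanning the full slab encloses Q_enc = ρ·d·A.
Flux = 2EA ⇒ E = |ρ|d/(2ε₀), independent of distance outside.
E = (2.52e-3)(0.0133)/(2·8.85×10^-12) = 1.89×10^6 N/C.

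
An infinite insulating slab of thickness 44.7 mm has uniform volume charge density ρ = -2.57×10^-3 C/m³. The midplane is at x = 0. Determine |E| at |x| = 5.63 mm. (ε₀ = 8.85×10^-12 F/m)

E ≈ 1.63×10^6 N/C

By symmetry E is perpendicular to the slab. A Gaussian pillbox from −5.63 mm to +5.63 mm (face area A) lies entirely within the slab.
Q_enc = ρ·(2x)·A and flux = 2EA, so 2EA = 2ρxA/ε₀ ⇒ E = |ρ|x/ε₀.
E = (2.57e-3)(0.00563)/(8.85×10^-12) = 1.63×10^6 N/C.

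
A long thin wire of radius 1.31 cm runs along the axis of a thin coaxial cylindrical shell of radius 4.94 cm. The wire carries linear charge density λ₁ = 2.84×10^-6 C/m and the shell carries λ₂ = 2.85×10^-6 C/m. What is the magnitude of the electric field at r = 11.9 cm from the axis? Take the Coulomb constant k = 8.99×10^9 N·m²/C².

E = 8.60e5 N/C

Coaxial Gaussian cylinder, radius r = 11.9 cm, length L (r > 4.94 cm, enclosing both).
λ_enc = λ₁ + λ₂ = (2.84e-6) + (2.85×10^-6) = 5.69×10^-6 C/m.
Applying ∮E·dA = Q_enc/ε₀ with the end caps contributing no flux:
E = 2k|λ_enc|/r = 2(8.99×10^9)(5.69e-6)/(0.119) = 8.60e5 N/C.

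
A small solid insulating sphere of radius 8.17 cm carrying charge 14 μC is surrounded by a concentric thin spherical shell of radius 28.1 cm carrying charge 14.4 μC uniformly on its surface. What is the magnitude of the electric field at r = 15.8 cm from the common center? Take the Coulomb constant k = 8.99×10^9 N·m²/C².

Use a concentric Gaussian sphere at r = 15.8 cm (between the bodies, 8.17 cm < r < 28.1 cm).
The shell at 28.1 cm lies outside the Gaussian surface, so Q_enc = 14 μC = 1.40×10^-5 C.
Applying ∮E·dA = Q_enc/ε₀ with Φ = E(4πr²):
E = k|Q_enc|/r² = (8.99×10^9)(1.40×10^-5)/(0.158)² = 5.04×10^6 N/C.

E = 5.04e6 N/C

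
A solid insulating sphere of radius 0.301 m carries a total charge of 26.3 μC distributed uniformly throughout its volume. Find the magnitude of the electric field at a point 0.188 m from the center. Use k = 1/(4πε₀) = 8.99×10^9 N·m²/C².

E ≈ 1.63×10^6 V/m

Symmetry ⇒ E = E(r) r̂. Gaussian sphere of radius r = 0.188 m (r < R).
Only the charge within r is enclosed: Q_enc = Q·(r/R)³ = (26.3 μC)·(0.188 m/0.301 m)³ = 6.408×10^-6 C.
Gauss's law: E·4πr² = Q_enc/ε₀.
E = k|Q_enc|/r² = (8.99×10^9)(6.408e-6)/(0.188)² = 1.63×10^6 N/C.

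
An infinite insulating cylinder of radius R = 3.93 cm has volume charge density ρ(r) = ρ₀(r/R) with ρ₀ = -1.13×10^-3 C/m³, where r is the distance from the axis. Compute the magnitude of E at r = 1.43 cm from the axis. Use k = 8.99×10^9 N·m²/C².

|E| = 2.21×10^5 N/C

By cylindrical symmetry E is radial; use a coaxial Gaussian cylinder of radius 1.43 cm and length L (r < R).
λ_enc = ∫₀^r ρ(r')·2πr' dr' = (2πρ₀/R)·r^3/3 = -1.761e-7 C/m.
Since E is radial and uniform over the curved surface, Φ = E·2πrL = Q_enc/ε₀ = λ_enc L/ε₀.
E = 2k|λ_enc|/r = 2(8.99×10^9)(1.761×10^-7)/(0.0143) = 2.21×10^5 N/C.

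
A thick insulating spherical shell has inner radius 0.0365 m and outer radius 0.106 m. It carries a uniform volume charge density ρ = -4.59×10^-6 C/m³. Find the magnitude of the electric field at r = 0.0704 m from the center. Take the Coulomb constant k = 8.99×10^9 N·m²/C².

1.05×10^4 N/C

By spherical symmetry E is radial; choose a Gaussian sphere of radius r = 0.0704 m (within the shell material, 0.0365 m < r < 0.106 m).
Enclosed charge is the volume from a to r: Q_enc = (4π/3)ρ(r³ − a³) = -5.773×10^-9 C.
Applying ∮E·dA = Q_enc/ε₀ with Φ = E(4πr²):
E = k|Q_enc|/r² = (8.99×10^9)(5.773×10^-9)/(0.0704)² = 1.05e4 N/C.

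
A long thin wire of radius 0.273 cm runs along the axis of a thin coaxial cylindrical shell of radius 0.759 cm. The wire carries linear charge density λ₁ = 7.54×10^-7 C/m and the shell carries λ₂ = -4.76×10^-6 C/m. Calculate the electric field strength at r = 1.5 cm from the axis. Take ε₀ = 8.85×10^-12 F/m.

E = 4.80×10^6 N/C

Coaxial Gaussian cylinder, radius r = 1.5 cm, length L (r > 0.759 cm, enclosing both).
λ_enc = λ₁ + λ₂ = (7.54×10^-7) + (-4.76×10^-6) = -4.006×10^-6 C/m.
By Gauss's law (flux through the curved wall only), E·2πrL = λ_enc L/ε₀.
E = |λ_enc|/(2πε₀r) = (4.006e-6)/(2π·8.85×10^-12·0.015) = 4.80×10^6 N/C.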